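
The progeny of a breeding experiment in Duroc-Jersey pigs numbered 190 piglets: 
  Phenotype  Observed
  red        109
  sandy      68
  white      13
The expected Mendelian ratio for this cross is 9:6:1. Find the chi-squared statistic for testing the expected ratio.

0.297

Expected counts for N = 190 under a 9:6:1 ratio (total parts = 16):
  red: 190 × 9/16 = 106.875
  sandy: 190 × 6/16 = 71.25
  white: 190 × 1/16 = 11.875
χ² = Σ (O − E)² / E
  red: (109 − 106.875)² / 106.875 = 0.0423
  sandy: (68 − 71.25)² / 71.25 = 0.1482
  white: (13 − 11.875)² / 11.875 = 0.1066
χ² = 0.0423 + 0.1482 + 0.1066 = 0.2971 ≈ 0.297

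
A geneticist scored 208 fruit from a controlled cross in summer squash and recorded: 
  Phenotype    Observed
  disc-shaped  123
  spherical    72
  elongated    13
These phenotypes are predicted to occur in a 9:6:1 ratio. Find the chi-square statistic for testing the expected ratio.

Total ratio parts = 16. Expected numbers out of 208:
  disc-shaped: 208 × 9/16 = 117
  spherical: 208 × 6/16 = 78
  elongated: 208 × 1/16 = 13
χ² = Σ (O − E)² / E
  disc-shaped: (123 − 117)² / 117 = 0.3077
  spherical: (72 − 78)² / 78 = 0.4615
  elongated: (13 − 13)² / 13 = 0.0000
χ² = 0.3077 + 0.4615 + 0.0000 = 0.7692 ≈ 0.769

0.769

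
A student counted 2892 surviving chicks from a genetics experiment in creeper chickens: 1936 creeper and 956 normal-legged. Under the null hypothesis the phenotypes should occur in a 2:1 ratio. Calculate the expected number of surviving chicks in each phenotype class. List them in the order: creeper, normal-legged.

Under the 2:1 hypothesis (Σ ratio = 3, N = 2892):
  creeper: 2892 × 2/3 = 1928
  normal-legged: 2892 × 1/3 = 964

1928, 964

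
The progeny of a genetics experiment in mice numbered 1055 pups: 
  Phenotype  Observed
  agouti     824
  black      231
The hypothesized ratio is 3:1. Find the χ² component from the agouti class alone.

1.356

The 3:1 ratio has 4 parts, so with N = 1055 the expected counts are:
  agouti: 1055 × 3/4 = 791.25
  black: 1055 × 1/4 = 263.75
Contribution of agouti: (824 − 791.25)² / 791.25 = 1.3555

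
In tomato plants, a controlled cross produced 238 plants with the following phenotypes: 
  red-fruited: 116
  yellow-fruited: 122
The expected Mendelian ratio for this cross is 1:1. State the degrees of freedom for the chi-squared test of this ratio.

A goodness-of-fit test with 2 phenotype classes has df = 2 − 1 = 1.

1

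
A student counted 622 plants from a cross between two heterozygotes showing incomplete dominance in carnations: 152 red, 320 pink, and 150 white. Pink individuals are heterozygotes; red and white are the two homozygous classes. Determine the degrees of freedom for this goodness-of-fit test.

2

With incomplete dominance, a heterozygote × heterozygote cross gives a 1:2:1 phenotypic ratio.
A goodness-of-fit test with 3 phenotype classes has df = 3 − 1 = 2.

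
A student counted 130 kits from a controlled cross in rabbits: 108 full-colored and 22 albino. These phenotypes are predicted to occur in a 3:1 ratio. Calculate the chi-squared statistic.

4.523

Expected counts for N = 130 under a 3:1 ratio (total parts = 4):
  full-colored: 130 × 3/4 = 97.5
  albino: 130 × 1/4 = 32.5
χ² = Σ (O − E)² / E
  full-colored: (108 − 97.5)² / 97.5 = 1.1308
  albino: (22 − 32.5)² / 32.5 = 3.3923
χ² = 1.1308 + 3.3923 = 4.5231 ≈ 4.523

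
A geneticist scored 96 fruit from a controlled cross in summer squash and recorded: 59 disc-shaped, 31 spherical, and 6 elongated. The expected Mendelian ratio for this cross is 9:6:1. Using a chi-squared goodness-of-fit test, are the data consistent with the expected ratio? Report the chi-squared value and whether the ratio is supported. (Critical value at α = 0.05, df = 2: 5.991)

Under the 9:6:1 hypothesis (Σ ratio = 16, N = 96):
  disc-shaped: 96 × 9/16 = 54
  spherical: 96 × 6/16 = 36
  elongated: 96 × 1/16 = 6
χ² = Σ (O − E)² / E
  disc-shaped: (59 − 54)² / 54 = 0.4630
  spherical: (31 − 36)² / 36 = 0.6944
  elongated: (6 − 6)² / 6 = 0.0000
χ² = 0.4630 + 0.6944 + 0.0000 = 1.1574 ≈ 1.157
Degrees of freedom = 3 − 1 = 2; critical value at α = 0.05 is 5.991.
Since 1.157 < 5.991, we fail to reject the null hypothesis — the data are consistent with the 9:6:1 ratio.

1.157; consistent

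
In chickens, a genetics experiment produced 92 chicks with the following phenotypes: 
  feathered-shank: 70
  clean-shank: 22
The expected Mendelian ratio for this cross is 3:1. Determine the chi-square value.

0.058

Under the 3:1 hypothesis (Σ ratio = 4, N = 92):
  feathered-shank: 92 × 3/4 = 69
  clean-shank: 92 × 1/4 = 23
χ² = Σ (O − E)² / E
  feathered-shank: (70 − 69)² / 69 = 0.0145
  clean-shank: (22 − 23)² / 23 = 0.0435
χ² = 0.0145 + 0.0435 = 0.058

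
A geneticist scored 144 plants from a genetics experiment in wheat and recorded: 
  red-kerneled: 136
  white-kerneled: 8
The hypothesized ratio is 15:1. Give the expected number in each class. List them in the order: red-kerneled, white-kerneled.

135, 9

Expected counts for N = 144 under a 15:1 ratio (total parts = 16):
  red-kerneled: 144 × 15/16 = 135
  white-kerneled: 144 × 1/16 = 9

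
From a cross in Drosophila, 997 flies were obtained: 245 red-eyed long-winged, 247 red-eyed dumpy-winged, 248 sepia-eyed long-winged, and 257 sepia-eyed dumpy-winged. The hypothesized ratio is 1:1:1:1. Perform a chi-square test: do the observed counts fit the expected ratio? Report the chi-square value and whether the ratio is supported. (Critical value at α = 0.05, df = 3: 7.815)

0.340; consistent

Under the 1:1:1:1 hypothesis (Σ ratio = 4, N = 997):
  red-eyed long-winged: 997 × 1/4 = 249.25
  red-eyed dumpy-winged: 997 × 1/4 = 249.25
  sepia-eyed long-winged: 997 × 1/4 = 249.25
  sepia-eyed dumpy-winged: 997 × 1/4 = 249.25
χ² = Σ (O − E)² / E
  red-eyed long-winged: (245 − 249.25)² / 249.25 = 0.0725
  red-eyed dumpy-winged: (247 − 249.25)² / 249.25 = 0.0203
  sepia-eyed long-winged: (248 − 249.25)² / 249.25 = 0.0063
  sepia-eyed dumpy-winged: (257 − 249.25)² / 249.25 = 0.2410
χ² = 0.0725 + 0.0203 + 0.0063 + 0.2410 = 0.3401 ≈ 0.340
Degrees of freedom = 4 − 1 = 3; critical value at α = 0.05 is 7.815.
Since 0.340 < 7.815, we fail to reject the null hypothesis — the data are consistent with the 1:1:1:1 ratio.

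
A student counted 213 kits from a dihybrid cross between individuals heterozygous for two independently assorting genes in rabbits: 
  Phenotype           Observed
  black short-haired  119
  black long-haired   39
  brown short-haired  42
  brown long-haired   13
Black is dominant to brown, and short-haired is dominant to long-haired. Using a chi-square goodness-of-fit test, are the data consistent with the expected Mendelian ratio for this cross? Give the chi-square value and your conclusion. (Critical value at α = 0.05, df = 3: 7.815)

0.141; consistent

A dihybrid F₂ with independent assortment and complete dominance at both loci gives a 9:3:3:1 phenotypic ratio.
Under the 9:3:3:1 hypothesis (Σ ratio = 16, N = 213):
  black short-haired: 213 × 9/16 = 119.8125
  black long-haired: 213 × 3/16 = 39.9375
  brown short-haired: 213 × 3/16 = 39.9375
  brown long-haired: 213 × 1/16 = 13.3125
χ² = Σ (O − E)² / E
  black short-haired: (119 − 119.8125)² / 119.8125 = 0.0055
  black long-haired: (39 − 39.9375)² / 39.9375 = 0.0220
  brown short-haired: (42 − 39.9375)² / 39.9375 = 0.1065
  brown long-haired: (13 − 13.3125)² / 13.3125 = 0.0073
χ² = 0.0055 + 0.0220 + 0.1065 + 0.0073 = 0.1413 ≈ 0.141
Degrees of freedom = 4 − 1 = 3; critical value at α = 0.05 is 7.815.
Since 0.141 < 7.815, we fail to reject the null hypothesis — the data are consistent with the 9:3:3:1 ratio.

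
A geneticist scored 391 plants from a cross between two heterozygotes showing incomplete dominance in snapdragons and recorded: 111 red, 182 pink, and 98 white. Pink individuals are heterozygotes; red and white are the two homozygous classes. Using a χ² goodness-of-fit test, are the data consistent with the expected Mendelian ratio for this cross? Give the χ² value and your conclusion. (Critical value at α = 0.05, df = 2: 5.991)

2.729; consistent

With incomplete dominance, a heterozygote × heterozygote cross gives a 1:2:1 phenotypic ratio.
Total ratio parts = 4. Expected numbers out of 391:
  red: 391 × 1/4 = 97.75
  pink: 391 × 2/4 = 195.5
  white: 391 × 1/4 = 97.75
χ² = Σ (O − E)² / E
  red: (111 − 97.75)² / 97.75 = 1.7960
  pink: (182 − 195.5)² / 195.5 = 0.9322
  white: (98 − 97.75)² / 97.75 = 0.0006
χ² = 1.7960 + 0.9322 + 0.0006 = 2.7288 ≈ 2.729
Degrees of freedom = 3 − 1 = 2; critical value at α = 0.05 is 5.991.
Since 2.729 < 5.991, we fail to reject the null hypothesis — the data are consistent with the 1:2:1 ratio.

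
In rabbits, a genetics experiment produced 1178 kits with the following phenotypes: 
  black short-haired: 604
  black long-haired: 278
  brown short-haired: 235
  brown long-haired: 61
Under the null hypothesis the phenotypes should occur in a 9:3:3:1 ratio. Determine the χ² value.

23.029

Expected counts for N = 1178 under a 9:3:3:1 ratio (total parts = 16):
  black short-haired: 1178 × 9/16 = 662.625
  black long-haired: 1178 × 3/16 = 220.875
  brown short-haired: 1178 × 3/16 = 220.875
  brown long-haired: 1178 × 1/16 = 73.625
χ² = Σ (O − E)² / E
  black short-haired: (604 − 662.625)² / 662.625 = 5.1868
  black long-haired: (278 − 220.875)² / 220.875 = 14.7743
  brown short-haired: (235 − 220.875)² / 220.875 = 0.9033
  brown long-haired: (61 − 73.625)² / 73.625 = 2.1649
χ² = 5.1868 + 14.7743 + 0.9033 + 2.1649 = 23.0293 ≈ 23.029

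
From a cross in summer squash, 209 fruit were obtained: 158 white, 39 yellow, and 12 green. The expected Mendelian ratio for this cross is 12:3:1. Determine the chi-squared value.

0.097

The 12:3:1 ratio has 16 parts, so with N = 209 the expected counts are:
  white: 209 × 12/16 = 156.75
  yellow: 209 × 3/16 = 39.1875
  green: 209 × 1/16 = 13.0625
χ² = Σ (O − E)² / E
  white: (158 − 156.75)² / 156.75 = 0.0100
  yellow: (39 − 39.1875)² / 39.1875 = 0.0009
  green: (12 − 13.0625)² / 13.0625 = 0.0864
χ² = 0.0100 + 0.0009 + 0.0864 = 0.0973 ≈ 0.097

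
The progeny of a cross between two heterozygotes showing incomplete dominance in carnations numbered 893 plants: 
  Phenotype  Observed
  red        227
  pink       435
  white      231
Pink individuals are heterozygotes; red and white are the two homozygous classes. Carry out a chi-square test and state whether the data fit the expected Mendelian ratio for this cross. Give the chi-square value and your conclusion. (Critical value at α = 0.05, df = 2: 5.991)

With incomplete dominance, a heterozygote × heterozygote cross gives a 1:2:1 phenotypic ratio.
Total ratio parts = 4. Expected numbers out of 893:
  red: 893 × 1/4 = 223.25
  pink: 893 × 2/4 = 446.5
  white: 893 × 1/4 = 223.25
χ² = Σ (O − E)² / E
  red: (227 − 223.25)² / 223.25 = 0.0630
  pink: (435 − 446.5)² / 446.5 = 0.2962
  white: (231 − 223.25)² / 223.25 = 0.2690
χ² = 0.0630 + 0.2962 + 0.2690 = 0.6282 ≈ 0.628
Degrees of freedom = 3 − 1 = 2; critical value at α = 0.05 is 5.991.
Since 0.628 < 5.991, we fail to reject the null hypothesis — the data are consistent with the 1:2:1 ratio.

0.628; consistent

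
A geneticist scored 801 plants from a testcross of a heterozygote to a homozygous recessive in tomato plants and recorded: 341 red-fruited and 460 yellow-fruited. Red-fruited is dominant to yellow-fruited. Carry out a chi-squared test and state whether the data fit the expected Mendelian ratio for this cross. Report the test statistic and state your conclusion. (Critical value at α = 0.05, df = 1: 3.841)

17.679; not consistent

A testcross of a heterozygote (Aa × aa) gives a 1:1 phenotypic ratio.
Under the 1:1 hypothesis (Σ ratio = 2, N = 801):
  red-fruited: 801 × 1/2 = 400.5
  yellow-fruited: 801 × 1/2 = 400.5
χ² = Σ (O − E)² / E
  red-fruited: (341 − 400.5)² / 400.5 = 8.8396
  yellow-fruited: (460 − 400.5)² / 400.5 = 8.8396
χ² = 8.8396 + 8.8396 = 17.6792 ≈ 17.679
Degrees of freedom = 2 − 1 = 1; critical value at α = 0.05 is 3.841.
Since 17.679 > 3.841, we reject the null hypothesis — the data do not fit the 1:1 ratio.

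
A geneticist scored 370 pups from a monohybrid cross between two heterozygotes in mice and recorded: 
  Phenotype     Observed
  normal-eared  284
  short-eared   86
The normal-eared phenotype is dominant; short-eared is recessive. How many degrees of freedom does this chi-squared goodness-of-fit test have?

1

For a monohybrid cross between heterozygotes with complete dominance, the expected phenotypic ratio is 3:1.
A goodness-of-fit test with 2 phenotype classes has df = 2 − 1 = 1.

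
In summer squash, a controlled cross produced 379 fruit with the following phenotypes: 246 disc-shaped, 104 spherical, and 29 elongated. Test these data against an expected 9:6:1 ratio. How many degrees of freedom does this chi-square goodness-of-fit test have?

2

A goodness-of-fit test with 3 phenotype classes has df = 3 − 1 = 2.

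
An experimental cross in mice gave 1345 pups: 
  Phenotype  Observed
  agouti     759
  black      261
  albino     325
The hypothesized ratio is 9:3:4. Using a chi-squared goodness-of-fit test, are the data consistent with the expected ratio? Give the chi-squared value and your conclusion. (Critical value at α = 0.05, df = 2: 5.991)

0.692; consistent

The 9:3:4 ratio has 16 parts, so with N = 1345 the expected counts are:
  agouti: 1345 × 9/16 = 756.5625
  black: 1345 × 3/16 = 252.1875
  albino: 1345 × 4/16 = 336.25
χ² = Σ (O − E)² / E
  agouti: (759 − 756.5625)² / 756.5625 = 0.0079
  black: (261 − 252.1875)² / 252.1875 = 0.3079
  albino: (325 − 336.25)² / 336.25 = 0.3764
χ² = 0.0079 + 0.3079 + 0.3764 = 0.6922 ≈ 0.692
Degrees of freedom = 3 − 1 = 2; critical value at α = 0.05 is 5.991.
Since 0.692 < 5.991, we fail to reject the null hypothesis — the data are consistent with the 9:3:4 ratio.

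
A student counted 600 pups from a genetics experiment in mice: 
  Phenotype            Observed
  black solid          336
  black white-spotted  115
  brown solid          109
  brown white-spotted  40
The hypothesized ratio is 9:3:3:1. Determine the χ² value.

0.338

The 9:3:3:1 ratio has 16 parts, so with N = 600 the expected counts are:
  black solid: 600 × 9/16 = 337.5
  black white-spotted: 600 × 3/16 = 112.5
  brown solid: 600 × 3/16 = 112.5
  brown white-spotted: 600 × 1/16 = 37.5
χ² = Σ (O − E)² / E
  black solid: (336 − 337.5)² / 337.5 = 0.0067
  black white-spotted: (115 − 112.5)² / 112.5 = 0.0556
  brown solid: (109 − 112.5)² / 112.5 = 0.1089
  brown white-spotted: (40 − 37.5)² / 37.5 = 0.1667
χ² = 0.0067 + 0.0556 + 0.1089 + 0.1667 = 0.3379 ≈ 0.338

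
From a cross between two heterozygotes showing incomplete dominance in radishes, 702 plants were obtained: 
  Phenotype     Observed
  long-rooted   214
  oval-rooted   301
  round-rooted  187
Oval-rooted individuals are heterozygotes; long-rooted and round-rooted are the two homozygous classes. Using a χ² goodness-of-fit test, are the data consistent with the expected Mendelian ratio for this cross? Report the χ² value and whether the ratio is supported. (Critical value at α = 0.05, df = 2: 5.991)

With incomplete dominance, a heterozygote × heterozygote cross gives a 1:2:1 phenotypic ratio.
Under the 1:2:1 hypothesis (Σ ratio = 4, N = 702):
  long-rooted: 702 × 1/4 = 175.5
  oval-rooted: 702 × 2/4 = 351
  round-rooted: 702 × 1/4 = 175.5
χ² = Σ (O − E)² / E
  long-rooted: (214 − 175.5)² / 175.5 = 8.4459
  oval-rooted: (301 − 351)² / 351 = 7.1225
  round-rooted: (187 − 175.5)² / 175.5 = 0.7536
χ² = 8.4459 + 7.1225 + 0.7536 = 16.322
Degrees of freedom = 3 − 1 = 2; critical value at α = 0.05 is 5.991.
Since 16.322 > 5.991, we reject the null hypothesis — the data do not fit the 1:2:1 ratio.

16.322; not consistent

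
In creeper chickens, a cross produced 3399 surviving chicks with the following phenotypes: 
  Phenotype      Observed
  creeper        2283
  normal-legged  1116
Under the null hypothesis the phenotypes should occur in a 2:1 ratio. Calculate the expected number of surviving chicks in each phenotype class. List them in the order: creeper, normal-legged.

2266, 1133

Expected counts for N = 3399 under a 2:1 ratio (total parts = 3):
  creeper: 3399 × 2/3 = 2266
  normal-legged: 3399 × 1/3 = 1133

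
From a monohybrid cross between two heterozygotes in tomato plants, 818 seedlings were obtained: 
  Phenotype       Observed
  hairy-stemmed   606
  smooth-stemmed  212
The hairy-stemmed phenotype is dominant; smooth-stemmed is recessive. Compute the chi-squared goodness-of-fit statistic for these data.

For a monohybrid cross between heterozygotes with complete dominance, the expected phenotypic ratio is 3:1.
Under the 3:1 hypothesis (Σ ratio = 4, N = 818):
  hairy-stemmed: 818 × 3/4 = 613.5
  smooth-stemmed: 818 × 1/4 = 204.5
χ² = Σ (O − E)² / E
  hairy-stemmed: (606 − 613.5)² / 613.5 = 0.0917
  smooth-stemmed: (212 − 204.5)² / 204.5 = 0.2751
χ² = 0.0917 + 0.2751 = 0.3668 ≈ 0.367

0.367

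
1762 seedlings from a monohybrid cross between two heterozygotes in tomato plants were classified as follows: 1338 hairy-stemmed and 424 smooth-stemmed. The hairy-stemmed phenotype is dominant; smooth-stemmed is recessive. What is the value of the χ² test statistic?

0.824

For a monohybrid cross between heterozygotes with complete dominance, the expected phenotypic ratio is 3:1.
Total ratio parts = 4. Expected numbers out of 1762:
  hairy-stemmed: 1762 × 3/4 = 1321.5
  smooth-stemmed: 1762 × 1/4 = 440.5
χ² = Σ (O − E)² / E
  hairy-stemmed: (1338 − 1321.5)² / 1321.5 = 0.2060
  smooth-stemmed: (424 − 440.5)² / 440.5 = 0.6180
χ² = 0.2060 + 0.6180 = 0.824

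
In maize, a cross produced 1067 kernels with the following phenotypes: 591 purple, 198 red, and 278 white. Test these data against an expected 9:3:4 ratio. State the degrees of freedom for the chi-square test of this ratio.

2

A goodness-of-fit test with 3 phenotype classes has df = 3 − 1 = 2.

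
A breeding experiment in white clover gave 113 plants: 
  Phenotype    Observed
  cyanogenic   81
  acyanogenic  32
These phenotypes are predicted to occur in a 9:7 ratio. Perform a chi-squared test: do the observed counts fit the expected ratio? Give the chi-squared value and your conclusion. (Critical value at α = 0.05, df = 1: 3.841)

10.934; not consistent

The 9:7 ratio has 16 parts, so with N = 113 the expected counts are:
  cyanogenic: 113 × 9/16 = 63.5625
  acyanogenic: 113 × 7/16 = 49.4375
χ² = Σ (O − E)² / E
  cyanogenic: (81 − 63.5625)² / 63.5625 = 4.7837
  acyanogenic: (32 − 49.4375)² / 49.4375 = 6.1505
χ² = 4.7837 + 6.1505 = 10.9342 ≈ 10.934
Degrees of freedom = 2 − 1 = 1; critical value at α = 0.05 is 3.841.
Since 10.934 > 3.841, we reject the null hypothesis — the data do not fit the 9:7 ratio.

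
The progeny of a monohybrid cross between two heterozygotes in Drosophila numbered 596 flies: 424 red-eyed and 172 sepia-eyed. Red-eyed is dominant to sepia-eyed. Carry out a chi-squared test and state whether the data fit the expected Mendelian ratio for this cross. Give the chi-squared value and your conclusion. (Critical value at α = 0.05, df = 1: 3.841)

For a monohybrid cross between heterozygotes with complete dominance, the expected phenotypic ratio is 3:1.
Expected counts for N = 596 under a 3:1 ratio (total parts = 4):
  red-eyed: 596 × 3/4 = 447
  sepia-eyed: 596 × 1/4 = 149
χ² = Σ (O − E)² / E
  red-eyed: (424 − 447)² / 447 = 1.1834
  sepia-eyed: (172 − 149)² / 149 = 3.5503
χ² = 1.1834 + 3.5503 = 4.7337 ≈ 4.734
Degrees of freedom = 2 − 1 = 1; critical value at α = 0.05 is 3.841.
Since 4.734 > 3.841, we reject the null hypothesis — the data do not fit the 3:1 ratio.

4.734; not consistent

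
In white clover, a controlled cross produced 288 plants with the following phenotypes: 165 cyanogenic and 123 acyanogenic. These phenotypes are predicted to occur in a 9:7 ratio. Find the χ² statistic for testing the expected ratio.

0.127

Under the 9:7 hypothesis (Σ ratio = 16, N = 288):
  cyanogenic: 288 × 9/16 = 162
  acyanogenic: 288 × 7/16 = 126
χ² = Σ (O − E)² / E
  cyanogenic: (165 − 162)² / 162 = 0.0556
  acyanogenic: (123 − 126)² / 126 = 0.0714
χ² = 0.0556 + 0.0714 = 0.127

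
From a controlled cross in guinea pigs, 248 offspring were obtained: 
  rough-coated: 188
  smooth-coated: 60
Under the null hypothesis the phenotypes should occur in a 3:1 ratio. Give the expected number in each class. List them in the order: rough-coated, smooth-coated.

186, 62

Under the 3:1 hypothesis (Σ ratio = 4, N = 248):
  rough-coated: 248 × 3/4 = 186
  smooth-coated: 248 × 1/4 = 62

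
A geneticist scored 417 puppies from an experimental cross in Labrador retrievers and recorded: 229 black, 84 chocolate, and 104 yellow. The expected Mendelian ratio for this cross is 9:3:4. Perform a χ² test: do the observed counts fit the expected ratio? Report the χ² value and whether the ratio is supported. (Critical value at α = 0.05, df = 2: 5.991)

The 9:3:4 ratio has 16 parts, so with N = 417 the expected counts are:
  black: 417 × 9/16 = 234.5625
  chocolate: 417 × 3/16 = 78.1875
  yellow: 417 × 4/16 = 104.25
χ² = Σ (O − E)² / E
  black: (229 − 234.5625)² / 234.5625 = 0.1319
  chocolate: (84 − 78.1875)² / 78.1875 = 0.4321
  yellow: (104 − 104.25)² / 104.25 = 0.0006
χ² = 0.1319 + 0.4321 + 0.0006 = 0.5646 ≈ 0.565
Degrees of freedom = 3 − 1 = 2; critical value at α = 0.05 is 5.991.
Since 0.565 < 5.991, we fail to reject the null hypothesis — the data are consistent with the 9:3:4 ratio.

0.565; consistent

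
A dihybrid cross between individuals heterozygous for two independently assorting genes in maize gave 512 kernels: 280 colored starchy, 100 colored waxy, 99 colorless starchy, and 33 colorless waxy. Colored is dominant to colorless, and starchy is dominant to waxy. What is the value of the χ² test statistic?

A dihybrid F₂ with independent assortment and complete dominance at both loci gives a 9:3:3:1 phenotypic ratio.
Under the 9:3:3:1 hypothesis (Σ ratio = 16, N = 512):
  colored starchy: 512 × 9/16 = 288
  colored waxy: 512 × 3/16 = 96
  colorless starchy: 512 × 3/16 = 96
  colorless waxy: 512 × 1/16 = 32
χ² = Σ (O − E)² / E
  colored starchy: (280 − 288)² / 288 = 0.2222
  colored waxy: (100 − 96)² / 96 = 0.1667
  colorless starchy: (99 − 96)² / 96 = 0.0938
  colorless waxy: (33 − 32)² / 32 = 0.0312
χ² = 0.2222 + 0.1667 + 0.0938 + 0.0312 = 0.5139 ≈ 0.514

0.514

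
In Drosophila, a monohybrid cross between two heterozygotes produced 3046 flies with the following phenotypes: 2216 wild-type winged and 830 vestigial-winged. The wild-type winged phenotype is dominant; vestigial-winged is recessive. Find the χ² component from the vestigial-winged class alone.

For a monohybrid cross between heterozygotes with complete dominance, the expected phenotypic ratio is 3:1.
Expected counts for N = 3046 under a 3:1 ratio (total parts = 4):
  wild-type winged: 3046 × 3/4 = 2284.5
  vestigial-winged: 3046 × 1/4 = 761.5
Contribution of vestigial-winged: (830 − 761.5)² / 761.5 = 6.1619

6.162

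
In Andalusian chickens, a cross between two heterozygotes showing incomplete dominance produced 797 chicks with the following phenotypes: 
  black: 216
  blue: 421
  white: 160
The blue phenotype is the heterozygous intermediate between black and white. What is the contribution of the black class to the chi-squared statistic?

1.408

With incomplete dominance, a heterozygote × heterozygote cross gives a 1:2:1 phenotypic ratio.
Expected counts for N = 797 under a 1:2:1 ratio (total parts = 4):
  black: 797 × 1/4 = 199.25
  blue: 797 × 2/4 = 398.5
  white: 797 × 1/4 = 199.25
Contribution of black: (216 − 199.25)² / 199.25 = 1.4081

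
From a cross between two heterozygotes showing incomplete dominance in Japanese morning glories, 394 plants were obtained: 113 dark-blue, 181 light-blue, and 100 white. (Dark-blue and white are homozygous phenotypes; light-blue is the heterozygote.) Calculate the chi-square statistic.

3.457

With incomplete dominance, a heterozygote × heterozygote cross gives a 1:2:1 phenotypic ratio.
Under the 1:2:1 hypothesis (Σ ratio = 4, N = 394):
  dark-blue: 394 × 1/4 = 98.5
  light-blue: 394 × 2/4 = 197
  white: 394 × 1/4 = 98.5
χ² = Σ (O − E)² / E
  dark-blue: (113 − 98.5)² / 98.5 = 2.1345
  light-blue: (181 − 197)² / 197 = 1.2995
  white: (100 − 98.5)² / 98.5 = 0.0228
χ² = 2.1345 + 1.2995 + 0.0228 = 3.4568 ≈ 3.457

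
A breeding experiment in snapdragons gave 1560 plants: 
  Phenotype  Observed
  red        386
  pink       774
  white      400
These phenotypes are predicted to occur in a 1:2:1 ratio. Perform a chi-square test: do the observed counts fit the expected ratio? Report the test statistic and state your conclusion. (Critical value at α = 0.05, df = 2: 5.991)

0.344; consistent

Total ratio parts = 4. Expected numbers out of 1560:
  red: 1560 × 1/4 = 390
  pink: 1560 × 2/4 = 780
  white: 1560 × 1/4 = 390
χ² = Σ (O − E)² / E
  red: (386 − 390)² / 390 = 0.0410
  pink: (774 − 780)² / 780 = 0.0462
  white: (400 − 390)² / 390 = 0.2564
χ² = 0.0410 + 0.0462 + 0.2564 = 0.3436 ≈ 0.344
Degrees of freedom = 3 − 1 = 2; critical value at α = 0.05 is 5.991.
Since 0.344 < 5.991, we fail to reject the null hypothesis — the data are consistent with the 1:2:1 ratio.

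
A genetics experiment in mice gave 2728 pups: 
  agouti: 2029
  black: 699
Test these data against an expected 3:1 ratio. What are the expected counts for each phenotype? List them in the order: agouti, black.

2046, 682

Total ratio parts = 4. Expected numbers out of 2728:
  agouti: 2728 × 3/4 = 2046
  black: 2728 × 1/4 = 682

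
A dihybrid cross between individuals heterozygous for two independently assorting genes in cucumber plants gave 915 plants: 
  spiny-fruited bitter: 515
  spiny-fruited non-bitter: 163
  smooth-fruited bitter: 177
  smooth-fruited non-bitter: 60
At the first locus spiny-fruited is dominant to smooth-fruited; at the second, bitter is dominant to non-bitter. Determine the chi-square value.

A dihybrid F₂ with independent assortment and complete dominance at both loci gives a 9:3:3:1 phenotypic ratio.
Under the 9:3:3:1 hypothesis (Σ ratio = 16, N = 915):
  spiny-fruited bitter: 915 × 9/16 = 514.6875
  spiny-fruited non-bitter: 915 × 3/16 = 171.5625
  smooth-fruited bitter: 915 × 3/16 = 171.5625
  smooth-fruited non-bitter: 915 × 1/16 = 57.1875
χ² = Σ (O − E)² / E
  spiny-fruited bitter: (515 − 514.6875)² / 514.6875 = 0.0002
  spiny-fruited non-bitter: (163 − 171.5625)² / 171.5625 = 0.4273
  smooth-fruited bitter: (177 − 171.5625)² / 171.5625 = 0.1723
  smooth-fruited non-bitter: (60 − 57.1875)² / 57.1875 = 0.1383
χ² = 0.0002 + 0.4273 + 0.1723 + 0.1383 = 0.7381 ≈ 0.738

0.738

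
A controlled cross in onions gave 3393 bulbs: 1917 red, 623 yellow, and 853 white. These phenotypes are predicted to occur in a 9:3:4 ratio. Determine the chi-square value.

0.337

Under the 9:3:4 hypothesis (Σ ratio = 16, N = 3393):
  red: 3393 × 9/16 = 1908.5625
  yellow: 3393 × 3/16 = 636.1875
  white: 3393 × 4/16 = 848.25
χ² = Σ (O − E)² / E
  red: (1917 − 1908.5625)² / 1908.5625 = 0.0373
  yellow: (623 − 636.1875)² / 636.1875 = 0.2734
  white: (853 − 848.25)² / 848.25 = 0.0266
χ² = 0.0373 + 0.2734 + 0.0266 = 0.3373 ≈ 0.337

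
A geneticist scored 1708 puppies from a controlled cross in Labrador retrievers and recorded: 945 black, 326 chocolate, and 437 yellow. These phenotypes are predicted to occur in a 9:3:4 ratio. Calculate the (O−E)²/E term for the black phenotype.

0.258

The 9:3:4 ratio has 16 parts, so with N = 1708 the expected counts are:
  black: 1708 × 9/16 = 960.75
  chocolate: 1708 × 3/16 = 320.25
  yellow: 1708 × 4/16 = 427
Contribution of black: (945 − 960.75)² / 960.75 = 0.2582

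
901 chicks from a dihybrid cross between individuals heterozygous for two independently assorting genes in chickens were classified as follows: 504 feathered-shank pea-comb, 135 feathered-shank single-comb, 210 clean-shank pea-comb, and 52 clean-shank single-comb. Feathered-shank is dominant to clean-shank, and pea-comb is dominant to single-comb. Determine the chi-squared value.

A dihybrid F₂ with independent assortment and complete dominance at both loci gives a 9:3:3:1 phenotypic ratio.
Under the 9:3:3:1 hypothesis (Σ ratio = 16, N = 901):
  feathered-shank pea-comb: 901 × 9/16 = 506.8125
  feathered-shank single-comb: 901 × 3/16 = 168.9375
  clean-shank pea-comb: 901 × 3/16 = 168.9375
  clean-shank single-comb: 901 × 1/16 = 56.3125
χ² = Σ (O − E)² / E
  feathered-shank pea-comb: (504 − 506.8125)² / 506.8125 = 0.0156
  feathered-shank single-comb: (135 − 168.9375)² / 168.9375 = 6.8176
  clean-shank pea-comb: (210 − 168.9375)² / 168.9375 = 9.9808
  clean-shank single-comb: (52 − 56.3125)² / 56.3125 = 0.3303
χ² = 0.0156 + 6.8176 + 9.9808 + 0.3303 = 17.1443 ≈ 17.144

17.144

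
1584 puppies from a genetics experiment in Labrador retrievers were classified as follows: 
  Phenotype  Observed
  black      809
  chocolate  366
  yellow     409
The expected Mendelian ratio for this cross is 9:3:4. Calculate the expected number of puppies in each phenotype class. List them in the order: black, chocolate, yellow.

891, 297, 396

Total ratio parts = 16. Expected numbers out of 1584:
  black: 1584 × 9/16 = 891
  chocolate: 1584 × 3/16 = 297
  yellow: 1584 × 4/16 = 396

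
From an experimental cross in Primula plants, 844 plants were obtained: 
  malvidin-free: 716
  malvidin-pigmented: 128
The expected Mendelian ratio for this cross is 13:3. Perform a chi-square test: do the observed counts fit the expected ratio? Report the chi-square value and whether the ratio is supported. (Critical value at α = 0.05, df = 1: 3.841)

The 13:3 ratio has 16 parts, so with N = 844 the expected counts are:
  malvidin-free: 844 × 13/16 = 685.75
  malvidin-pigmented: 844 × 3/16 = 158.25
χ² = Σ (O − E)² / E
  malvidin-free: (716 − 685.75)² / 685.75 = 1.3344
  malvidin-pigmented: (128 − 158.25)² / 158.25 = 5.7824
χ² = 1.3344 + 5.7824 = 7.1168 ≈ 7.117
Degrees of freedom = 2 − 1 = 1; critical value at α = 0.05 is 3.841.
Since 7.117 > 3.841, we reject the null hypothesis — the data do not fit the 13:3 ratio.

7.117; not consistent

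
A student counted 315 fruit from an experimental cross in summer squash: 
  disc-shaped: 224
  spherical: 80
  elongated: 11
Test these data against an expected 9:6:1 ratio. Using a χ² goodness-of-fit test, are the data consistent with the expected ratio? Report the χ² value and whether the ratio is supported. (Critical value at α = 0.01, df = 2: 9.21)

Under the 9:6:1 hypothesis (Σ ratio = 16, N = 315):
  disc-shaped: 315 × 9/16 = 177.1875
  spherical: 315 × 6/16 = 118.125
  elongated: 315 × 1/16 = 19.6875
χ² = Σ (O − E)² / E
  disc-shaped: (224 − 177.1875)² / 177.1875 = 12.3677
  spherical: (80 − 118.125)² / 118.125 = 12.3049
  elongated: (11 − 19.6875)² / 19.6875 = 3.8335
χ² = 12.3677 + 12.3049 + 3.8335 = 28.5061 ≈ 28.506
Degrees of freedom = 3 − 1 = 2; critical value at α = 0.01 is 9.21.
Since 28.506 > 9.21, we reject the null hypothesis — the data do not fit the 9:6:1 ratio.

28.506; not consistent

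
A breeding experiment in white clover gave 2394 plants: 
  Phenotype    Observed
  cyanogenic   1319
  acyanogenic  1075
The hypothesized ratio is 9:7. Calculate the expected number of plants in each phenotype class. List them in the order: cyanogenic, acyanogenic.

The 9:7 ratio has 16 parts, so with N = 2394 the expected counts are:
  cyanogenic: 2394 × 9/16 = 1346.625
  acyanogenic: 2394 × 7/16 = 1047.375

1346.625, 1047.375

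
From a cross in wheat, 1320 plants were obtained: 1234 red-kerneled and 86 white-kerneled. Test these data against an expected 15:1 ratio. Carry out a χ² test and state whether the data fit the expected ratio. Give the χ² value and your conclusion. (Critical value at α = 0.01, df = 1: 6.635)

0.158; consistent

Expected counts for N = 1320 under a 15:1 ratio (total parts = 16):
  red-kerneled: 1320 × 15/16 = 1237.5
  white-kerneled: 1320 × 1/16 = 82.5
χ² = Σ (O − E)² / E
  red-kerneled: (1234 − 1237.5)² / 1237.5 = 0.0099
  white-kerneled: (86 − 82.5)² / 82.5 = 0.1485
χ² = 0.0099 + 0.1485 = 0.1584 ≈ 0.158
Degrees of freedom = 2 − 1 = 1; critical value at α = 0.01 is 6.635.
Since 0.158 < 6.635, we fail to reject the null hypothesis — the data are consistent with the 15:1 ratio.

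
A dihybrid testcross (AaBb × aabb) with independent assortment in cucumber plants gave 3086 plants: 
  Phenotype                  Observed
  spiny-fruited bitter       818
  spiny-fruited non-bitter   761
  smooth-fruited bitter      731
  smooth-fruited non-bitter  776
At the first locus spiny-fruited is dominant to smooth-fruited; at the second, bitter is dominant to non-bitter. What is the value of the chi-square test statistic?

5.098

A dihybrid testcross with independent assortment gives a 1:1:1:1 ratio.
The 1:1:1:1 ratio has 4 parts, so with N = 3086 the expected counts are:
  spiny-fruited bitter: 3086 × 1/4 = 771.5
  spiny-fruited non-bitter: 3086 × 1/4 = 771.5
  smooth-fruited bitter: 3086 × 1/4 = 771.5
  smooth-fruited non-bitter: 3086 × 1/4 = 771.5
χ² = Σ (O − E)² / E
  spiny-fruited bitter: (818 − 771.5)² / 771.5 = 2.8027
  spiny-fruited non-bitter: (761 − 771.5)² / 771.5 = 0.1429
  smooth-fruited bitter: (731 − 771.5)² / 771.5 = 2.1261
  smooth-fruited non-bitter: (776 − 771.5)² / 771.5 = 0.0262
χ² = 2.8027 + 0.1429 + 2.1261 + 0.0262 = 5.0979 ≈ 5.098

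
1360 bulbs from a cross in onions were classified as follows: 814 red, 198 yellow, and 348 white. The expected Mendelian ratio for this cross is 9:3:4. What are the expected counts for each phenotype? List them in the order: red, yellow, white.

Expected counts for N = 1360 under a 9:3:4 ratio (total parts = 16):
  red: 1360 × 9/16 = 765
  yellow: 1360 × 3/16 = 255
  white: 1360 × 4/16 = 340

765, 255, 340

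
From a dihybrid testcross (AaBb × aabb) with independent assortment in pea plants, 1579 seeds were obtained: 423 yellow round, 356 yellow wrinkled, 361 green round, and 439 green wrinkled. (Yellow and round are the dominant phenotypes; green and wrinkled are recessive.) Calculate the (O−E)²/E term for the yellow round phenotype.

A dihybrid testcross with independent assortment gives a 1:1:1:1 ratio.
The 1:1:1:1 ratio has 4 parts, so with N = 1579 the expected counts are:
  yellow round: 1579 × 1/4 = 394.75
  yellow wrinkled: 1579 × 1/4 = 394.75
  green round: 1579 × 1/4 = 394.75
  green wrinkled: 1579 × 1/4 = 394.75
Contribution of yellow round: (423 − 394.75)² / 394.75 = 2.0217

2.022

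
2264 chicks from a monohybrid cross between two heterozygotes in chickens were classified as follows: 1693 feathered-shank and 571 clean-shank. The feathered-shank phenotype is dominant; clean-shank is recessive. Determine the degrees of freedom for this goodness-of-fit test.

For a monohybrid cross between heterozygotes with complete dominance, the expected phenotypic ratio is 3:1.
A goodness-of-fit test with 2 phenotype classes has df = 2 − 1 = 1.

1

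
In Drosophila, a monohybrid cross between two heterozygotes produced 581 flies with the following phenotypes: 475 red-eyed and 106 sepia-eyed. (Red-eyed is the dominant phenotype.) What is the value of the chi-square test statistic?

For a monohybrid cross between heterozygotes with complete dominance, the expected phenotypic ratio is 3:1.
The 3:1 ratio has 4 parts, so with N = 581 the expected counts are:
  red-eyed: 581 × 3/4 = 435.75
  sepia-eyed: 581 × 1/4 = 145.25
χ² = Σ (O − E)² / E
  red-eyed: (475 − 435.75)² / 435.75 = 3.5354
  sepia-eyed: (106 − 145.25)² / 145.25 = 10.6063
χ² = 3.5354 + 10.6063 = 14.1417 ≈ 14.142

14.142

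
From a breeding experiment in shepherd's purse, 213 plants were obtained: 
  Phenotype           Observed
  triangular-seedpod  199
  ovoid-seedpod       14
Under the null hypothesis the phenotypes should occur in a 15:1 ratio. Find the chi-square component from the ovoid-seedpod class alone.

The 15:1 ratio has 16 parts, so with N = 213 the expected counts are:
  triangular-seedpod: 213 × 15/16 = 199.6875
  ovoid-seedpod: 213 × 1/16 = 13.3125
Contribution of ovoid-seedpod: (14 − 13.3125)² / 13.3125 = 0.0355

0.036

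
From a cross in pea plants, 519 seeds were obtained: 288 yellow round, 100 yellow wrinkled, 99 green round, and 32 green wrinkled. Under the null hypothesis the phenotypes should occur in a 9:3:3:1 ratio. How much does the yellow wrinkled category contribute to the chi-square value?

The 9:3:3:1 ratio has 16 parts, so with N = 519 the expected counts are:
  yellow round: 519 × 9/16 = 291.9375
  yellow wrinkled: 519 × 3/16 = 97.3125
  green round: 519 × 3/16 = 97.3125
  green wrinkled: 519 × 1/16 = 32.4375
Contribution of yellow wrinkled: (100 − 97.3125)² / 97.3125 = 0.0742

0.074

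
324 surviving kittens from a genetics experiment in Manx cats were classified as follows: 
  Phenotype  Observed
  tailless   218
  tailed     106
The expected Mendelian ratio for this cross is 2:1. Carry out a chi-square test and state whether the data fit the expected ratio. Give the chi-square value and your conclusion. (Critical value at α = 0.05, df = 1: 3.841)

Total ratio parts = 3. Expected numbers out of 324:
  tailless: 324 × 2/3 = 216
  tailed: 324 × 1/3 = 108
χ² = Σ (O − E)² / E
  tailless: (218 − 216)² / 216 = 0.0185
  tailed: (106 − 108)² / 108 = 0.0370
χ² = 0.0185 + 0.0370 = 0.0555 ≈ 0.056
Degrees of freedom = 2 − 1 = 1; critical value at α = 0.05 is 3.841.
Since 0.056 < 3.841, we fail to reject the null hypothesis — the data are consistent with the 2:1 ratio.

0.056; consistent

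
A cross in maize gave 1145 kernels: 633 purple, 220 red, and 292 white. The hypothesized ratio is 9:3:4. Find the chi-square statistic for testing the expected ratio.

The 9:3:4 ratio has 16 parts, so with N = 1145 the expected counts are:
  purple: 1145 × 9/16 = 644.0625
  red: 1145 × 3/16 = 214.6875
  white: 1145 × 4/16 = 286.25
χ² = Σ (O − E)² / E
  purple: (633 − 644.0625)² / 644.0625 = 0.1900
  red: (220 − 214.6875)² / 214.6875 = 0.1315
  white: (292 − 286.25)² / 286.25 = 0.1155
χ² = 0.1900 + 0.1315 + 0.1155 = 0.437

0.437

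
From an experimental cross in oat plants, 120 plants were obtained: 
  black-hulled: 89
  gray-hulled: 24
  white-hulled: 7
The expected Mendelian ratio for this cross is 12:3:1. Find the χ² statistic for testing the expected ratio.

Total ratio parts = 16. Expected numbers out of 120:
  black-hulled: 120 × 12/16 = 90
  gray-hulled: 120 × 3/16 = 22.5
  white-hulled: 120 × 1/16 = 7.5
χ² = Σ (O − E)² / E
  black-hulled: (89 − 90)² / 90 = 0.0111
  gray-hulled: (24 − 22.5)² / 22.5 = 0.1000
  white-hulled: (7 − 7.5)² / 7.5 = 0.0333
χ² = 0.0111 + 0.1000 + 0.0333 = 0.1444 ≈ 0.144

0.144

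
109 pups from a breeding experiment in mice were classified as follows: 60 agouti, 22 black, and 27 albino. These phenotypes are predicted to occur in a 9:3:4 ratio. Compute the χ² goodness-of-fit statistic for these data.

Total ratio parts = 16. Expected numbers out of 109:
  agouti: 109 × 9/16 = 61.3125
  black: 109 × 3/16 = 20.4375
  albino: 109 × 4/16 = 27.25
χ² = Σ (O − E)² / E
  agouti: (60 − 61.3125)² / 61.3125 = 0.0281
  black: (22 − 20.4375)² / 20.4375 = 0.1195
  albino: (27 − 27.25)² / 27.25 = 0.0023
χ² = 0.0281 + 0.1195 + 0.0023 = 0.1499 ≈ 0.150

0.150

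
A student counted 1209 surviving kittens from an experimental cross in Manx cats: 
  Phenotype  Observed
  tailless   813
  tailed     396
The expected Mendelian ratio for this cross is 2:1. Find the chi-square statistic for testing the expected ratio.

The 2:1 ratio has 3 parts, so with N = 1209 the expected counts are:
  tailless: 1209 × 2/3 = 806
  tailed: 1209 × 1/3 = 403
χ² = Σ (O − E)² / E
  tailless: (813 − 806)² / 806 = 0.0608
  tailed: (396 − 403)² / 403 = 0.1216
χ² = 0.0608 + 0.1216 = 0.1824 ≈ 0.182

0.182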